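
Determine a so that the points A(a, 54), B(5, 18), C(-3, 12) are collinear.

53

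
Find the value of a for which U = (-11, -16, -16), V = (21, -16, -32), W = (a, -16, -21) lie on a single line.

Collinearity requires UV × UW = 0; each component is linear in a.
The y-component gives (-16)a + (-16) = 0, so a = -1.
The remaining components then also vanish.

-1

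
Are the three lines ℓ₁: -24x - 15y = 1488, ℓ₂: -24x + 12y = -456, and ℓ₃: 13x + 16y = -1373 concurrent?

Intersecting ℓ₁ and ℓ₂: solving the 2×2 system gives (x, y) = (-17, -72).
Substitute into ℓ₃: (13)(-17) + (16)(-72) = -1373.
This equals -1373, so (-17, -72) lies on all three lines and they are concurrent.

Yes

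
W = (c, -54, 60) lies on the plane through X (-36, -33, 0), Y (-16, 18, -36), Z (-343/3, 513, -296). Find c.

-192

A normal to the plane is n = XY × XZ = (4560, 8740, 14915).
W lies in the plane iff n · XW = 0.
This gives (4560)c + (875520) = 0, so c = -192.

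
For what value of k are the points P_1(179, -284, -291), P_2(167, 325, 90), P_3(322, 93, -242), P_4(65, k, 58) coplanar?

61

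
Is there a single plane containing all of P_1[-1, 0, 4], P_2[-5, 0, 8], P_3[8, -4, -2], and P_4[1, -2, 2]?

A normal to the plane through P_1, P_2, P_3 is n = P_1P_2 × P_1P_3 = (16, 12, 16).
The plane has equation n·P = 48. For P_4: n·P_4 = 24.
24 ≠ 48, so P_4 is off the plane.

No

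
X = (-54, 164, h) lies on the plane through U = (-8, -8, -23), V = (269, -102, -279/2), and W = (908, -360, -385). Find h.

A normal to the plane is n = UV × UW = (-6980, -6440, -11400).
X lies in the plane iff n · UX = 0.
This gives (-11400)h + (-1048800) = 0, so h = -92.

-92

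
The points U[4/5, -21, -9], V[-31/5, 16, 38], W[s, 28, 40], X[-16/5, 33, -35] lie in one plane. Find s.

-38/5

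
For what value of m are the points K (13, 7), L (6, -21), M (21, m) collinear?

The three points are collinear iff det[KL; KM] = 0.
This determinant is linear in m: (-7)m + (273) = 0, so m = 39.

39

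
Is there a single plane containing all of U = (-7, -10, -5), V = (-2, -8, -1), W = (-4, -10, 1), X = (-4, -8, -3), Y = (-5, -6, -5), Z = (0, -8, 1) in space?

The plane through U, V, W has normal n = UV × UW = (12, -18, -6) and equation n·P = 126.
Checking the remaining points: n·X = 114, n·Y = 78, n·Z = 138.
Since n·X = 114 ≠ 126, X is off the plane and the points are not all coplanar.

No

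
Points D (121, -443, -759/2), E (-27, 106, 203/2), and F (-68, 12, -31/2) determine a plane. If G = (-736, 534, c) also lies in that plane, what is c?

A normal to the plane is n = DE × DF = (-19019, -37037, 36421).
G lies in the plane iff n · DG = 0.
This gives (36421)c + (-12128193/2) = 0, so c = 333/2.

333/2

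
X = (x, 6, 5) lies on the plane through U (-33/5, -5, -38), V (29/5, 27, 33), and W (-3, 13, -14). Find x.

8/5

The plane through U, V, W has equation −510x − 42y + 108z = -528.
Substituting X: (-510)x + (288) = -528, so x = 8/5.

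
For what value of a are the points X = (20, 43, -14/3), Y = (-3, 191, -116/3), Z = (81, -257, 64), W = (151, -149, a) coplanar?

Normal to plane XYZ: n = (-112/3, -1484/3, -2128); plane equation n·P = -36260/3.
Requiring n·W = -36260/3: (-2128)a + (68068) = -36260/3.
So a = 113/3.

113/3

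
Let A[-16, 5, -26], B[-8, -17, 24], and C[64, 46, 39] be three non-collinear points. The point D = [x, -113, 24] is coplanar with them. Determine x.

-104

The plane through A, B, C has equation −3480x + 3480y + 2088z = 18792.
Substituting D: (-3480)x + (-343128) = 18792, so x = -104.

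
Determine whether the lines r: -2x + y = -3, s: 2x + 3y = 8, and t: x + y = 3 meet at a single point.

Intersecting r and s: solving the 2×2 system gives (x, y) = (17/8, 5/4).
Substitute into t: (1)(17/8) + (1)(5/4) = 27/8.
But t requires 3 ≠ 27/8, so the three lines have no common point.

No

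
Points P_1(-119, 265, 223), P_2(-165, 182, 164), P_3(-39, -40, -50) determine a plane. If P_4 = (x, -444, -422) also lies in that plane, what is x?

Coplanarity requires P_1P_2 · (P_1P_3 × P_1P_4) = 0.
P_1P_2 = (-46, -83, -59), P_1P_3 = (80, -305, -273); the triple product is linear in x with coefficient 4664 and constant term -527032.
Setting it to zero: x = 113.

113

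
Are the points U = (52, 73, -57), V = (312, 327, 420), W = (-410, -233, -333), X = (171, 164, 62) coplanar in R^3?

With U as base: UV = (260, 254, 477), UW = (-462, -306, -276), UX = (119, 91, 119).
UW × UX = (-11298, 22134, -5628).
UV · (UW × UX) = 0.
The scalar triple product vanishes, so the four points are coplanar.

Yes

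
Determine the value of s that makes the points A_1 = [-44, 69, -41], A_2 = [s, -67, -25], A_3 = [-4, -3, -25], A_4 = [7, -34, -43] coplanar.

28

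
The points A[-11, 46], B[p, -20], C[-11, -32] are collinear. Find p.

The three points are collinear iff det[AB; AC] = 0.
This determinant is linear in p: (-78)p + (-858) = 0, so p = -11.

-11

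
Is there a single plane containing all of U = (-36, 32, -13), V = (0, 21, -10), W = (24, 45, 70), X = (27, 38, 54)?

A normal to the plane through U, V, W is n = UV × UW = (-952, -2808, 1128).
The plane has equation n·P = -70248. For X: n·X = -71496.
-71496 ≠ -70248, so X is off the plane.

No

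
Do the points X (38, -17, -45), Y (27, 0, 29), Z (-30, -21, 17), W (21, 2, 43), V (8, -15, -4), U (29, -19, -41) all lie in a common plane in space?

The plane through X, Y, Z has normal n = XY × XZ = (1350, -4350, 1200) and equation n·P = 71250.
Checking the remaining points: n·W = 71250, n·V = 71250, n·U = 72600.
Since n·U = 72600 ≠ 71250, U is off the plane and the points are not all coplanar.

No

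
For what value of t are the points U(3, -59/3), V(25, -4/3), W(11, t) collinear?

-13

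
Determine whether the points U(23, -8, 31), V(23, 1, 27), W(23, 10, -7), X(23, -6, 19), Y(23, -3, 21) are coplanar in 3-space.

Yes

The plane through U, V, W has normal n = UV × UW = (-270, 0, 0) and equation n·P = -6210.
Checking the remaining points: n·X = -6210, n·Y = -6210.
All equal -6210, so all 5 points lie in one plane.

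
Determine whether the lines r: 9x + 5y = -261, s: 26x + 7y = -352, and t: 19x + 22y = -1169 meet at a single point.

Yes

Lines aᵢx + bᵢy = cᵢ with pairwise distinct directions are concurrent exactly when det[aᵢ bᵢ cᵢ] = 0.
Here the determinant is 0.
It vanishes, so the lines are concurrent at (1, -54).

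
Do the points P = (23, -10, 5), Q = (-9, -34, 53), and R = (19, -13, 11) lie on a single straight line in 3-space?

PQ = (-32, -24, 48), PR = (-4, -3, 6).
PQ × PR = (0, 0, 0).
The cross product vanishes, so the three points are collinear.

Yes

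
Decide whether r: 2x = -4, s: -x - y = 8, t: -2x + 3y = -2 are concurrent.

Intersecting r and s: solving the 2×2 system gives (x, y) = (-2, -6).
Substitute into t: (-2)(-2) + (3)(-6) = -14.
But t requires -2 ≠ -14, so the three lines have no common point.

No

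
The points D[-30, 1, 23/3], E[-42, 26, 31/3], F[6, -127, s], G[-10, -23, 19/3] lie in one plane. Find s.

Normal to plane DEG: n = (92/3, 112/3, -212); plane equation n·P = -2508.
Requiring n·F = -2508: (-212)s + (-13672/3) = -2508.
So s = -29/3.

-29/3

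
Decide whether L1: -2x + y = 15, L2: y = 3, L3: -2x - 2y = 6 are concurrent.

Yes

Lines aᵢx + bᵢy = cᵢ with pairwise distinct directions are concurrent exactly when det[aᵢ bᵢ cᵢ] = 0.
Here the determinant is 0.
It vanishes, so the lines are concurrent at (-6, 3).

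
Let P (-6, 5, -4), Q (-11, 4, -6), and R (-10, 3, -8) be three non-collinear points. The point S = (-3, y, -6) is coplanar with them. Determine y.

The plane through P, Q, R has equation −12y + 6z = -84.
Substituting S: (-12)y + (-36) = -84, so y = 4.

4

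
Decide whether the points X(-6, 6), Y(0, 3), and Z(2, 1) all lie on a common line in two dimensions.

XY = (6, -3), XZ = (8, -5).
Twice the signed area of △XYZ is (6)(-5) − (-3)(8) = -6.
The area is nonzero, so the three points are not collinear.

No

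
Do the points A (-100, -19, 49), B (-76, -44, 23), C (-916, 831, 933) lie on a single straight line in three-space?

AB = (24, -25, -26), AC = (-816, 850, 884).
AB × AC = (0, 0, 0).
The cross product vanishes, so the three points are collinear.

Yes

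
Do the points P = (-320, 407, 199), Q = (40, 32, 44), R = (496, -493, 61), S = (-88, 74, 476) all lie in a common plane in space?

No

The four points are coplanar iff the 3×3 determinant with rows PQ, PR, PS is zero.
Rows: (360, -375, -155), (816, -900, -138), (232, -333, 277).
Expanding along the first row: (360)(-295254) − (-375)(258048) + (-155)(-62928) = 230400.
Nonzero ⇒ not coplanar.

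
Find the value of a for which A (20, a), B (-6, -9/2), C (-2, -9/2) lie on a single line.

-9/2

The three points are collinear iff det[AB; AC] = 0.
This determinant is linear in a: (4)a + (18) = 0, so a = -9/2.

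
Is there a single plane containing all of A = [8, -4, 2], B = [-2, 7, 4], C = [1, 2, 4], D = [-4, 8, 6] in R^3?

No

With A as base: AB = (-10, 11, 2), AC = (-7, 6, 2), AD = (-12, 12, 4).
AC × AD = (0, 4, -12).
AB · (AC × AD) = 20.
Since 20 ≠ 0, the four points are not coplanar.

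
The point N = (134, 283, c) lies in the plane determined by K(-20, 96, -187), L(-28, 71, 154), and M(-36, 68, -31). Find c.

A normal to the plane is n = KL × KM = (5648, -4208, -176).
N lies in the plane iff n · KN = 0.
This gives (-176)c + (49984) = 0, so c = 284.

284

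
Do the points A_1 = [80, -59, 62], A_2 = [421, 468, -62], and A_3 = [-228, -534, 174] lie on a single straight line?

A_1A_2 = (341, 527, -124), A_1A_3 = (-308, -475, 112).
Comparing components 2 and 3: (527)(112) − (-124)(-475) = 124 ≠ 0, so A_1A_2 and A_1A_3 are not parallel and the points are not collinear.

No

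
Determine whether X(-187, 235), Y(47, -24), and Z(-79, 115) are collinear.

No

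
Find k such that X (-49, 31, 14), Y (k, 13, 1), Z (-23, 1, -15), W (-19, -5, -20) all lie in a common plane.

-40

Normal to plane XZW: n = (-24, 14, -36); plane equation n·P = 1106.
Requiring n·Y = 1106: (-24)k + (146) = 1106.
So k = -40.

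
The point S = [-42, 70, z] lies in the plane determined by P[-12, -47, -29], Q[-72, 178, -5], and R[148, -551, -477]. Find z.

Coplanarity requires PQ · (PR × PS) = 0.
PQ = (-60, 225, 24), PR = (160, -504, -448); the triple product is linear in z with coefficient -5760 and constant term -201600.
Setting it to zero: z = -35.

-35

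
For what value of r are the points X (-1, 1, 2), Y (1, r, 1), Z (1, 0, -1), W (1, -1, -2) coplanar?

The points are coplanar iff XY · (XZ × XW) = 0.
Expanding, this is linear in r: (2)r + (-4) = 0.
So r = 2.

2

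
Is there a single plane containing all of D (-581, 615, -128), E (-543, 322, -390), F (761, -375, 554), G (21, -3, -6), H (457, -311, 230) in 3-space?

No

The plane through D, E, F has normal n = DE × DF = (-459206, -377520, 355586) and equation n·P = -10891122.
Checking the remaining points: n·G = -10644282, n·H = -10663642.
Since n·G = -10644282 ≠ -10891122, G is off the plane and the points are not all coplanar.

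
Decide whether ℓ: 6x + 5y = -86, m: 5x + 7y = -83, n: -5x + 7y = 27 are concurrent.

Yes

Lines aᵢx + bᵢy = cᵢ with pairwise distinct directions are concurrent exactly when det[aᵢ bᵢ cᵢ] = 0.
Here the determinant is 0.
It vanishes, so the lines are concurrent at (-11, -4).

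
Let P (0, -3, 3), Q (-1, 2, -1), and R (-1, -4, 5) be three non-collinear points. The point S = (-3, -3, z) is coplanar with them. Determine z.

6

Coplanarity requires PQ · (PR × PS) = 0.
PQ = (-1, 5, -4), PR = (-1, -1, 2); the triple product is linear in z with coefficient 6 and constant term -36.
Setting it to zero: z = 6.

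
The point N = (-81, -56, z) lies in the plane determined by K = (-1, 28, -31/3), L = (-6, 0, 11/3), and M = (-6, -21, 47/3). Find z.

Coplanarity requires KL · (KM × KN) = 0.
KL = (-5, -28, 14), KM = (-5, -49, 26); the triple product is linear in z with coefficient 105 and constant term -595.
Setting it to zero: z = 17/3.

17/3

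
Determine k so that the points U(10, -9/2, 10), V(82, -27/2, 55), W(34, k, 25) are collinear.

-15/2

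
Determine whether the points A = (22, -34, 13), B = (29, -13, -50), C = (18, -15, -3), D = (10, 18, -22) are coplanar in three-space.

A normal to the plane through A, B, C is n = AB × AC = (861, 364, 217).
The plane has equation n·P = 9387. For D: n·D = 10388.
10388 ≠ 9387, so D is off the plane.

No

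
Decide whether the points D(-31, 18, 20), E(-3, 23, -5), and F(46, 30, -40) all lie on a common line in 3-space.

No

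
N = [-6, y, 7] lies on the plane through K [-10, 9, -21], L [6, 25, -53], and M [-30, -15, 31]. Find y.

Coplanarity requires KL · (KM × KN) = 0.
KL = (16, 16, -32), KM = (-20, -24, 52); the triple product is linear in y with coefficient -192 and constant term 192.
Setting it to zero: y = 1.

1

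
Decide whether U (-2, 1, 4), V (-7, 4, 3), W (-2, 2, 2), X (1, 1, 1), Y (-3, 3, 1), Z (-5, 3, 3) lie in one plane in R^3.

Yes

The plane through U, V, W has normal n = UV × UW = (-5, -10, -5) and equation n·P = -20.
Checking the remaining points: n·X = -20, n·Y = -20, n·Z = -20.
All equal -20, so all 6 points lie in one plane.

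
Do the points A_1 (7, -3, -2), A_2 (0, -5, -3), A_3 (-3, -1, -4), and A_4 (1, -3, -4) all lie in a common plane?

No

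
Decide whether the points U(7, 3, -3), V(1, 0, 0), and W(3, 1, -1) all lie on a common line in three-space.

UV = (-6, -3, 3), UW = (-4, -2, 2).
UV × UW = (0, 0, 0).
The cross product vanishes, so the three points are collinear.

Yes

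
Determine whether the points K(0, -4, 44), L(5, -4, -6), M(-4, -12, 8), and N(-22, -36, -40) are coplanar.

Yes

A normal to the plane through K, L, M is n = KL × KM = (-400, 380, -40).
The plane has equation n·P = -3280. For N: n·N = -3280.
Equal, so N lies in the plane and all four are coplanar.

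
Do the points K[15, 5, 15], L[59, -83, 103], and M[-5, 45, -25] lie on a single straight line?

KL = (44, -88, 88), KM = (-20, 40, -40).
KL × KM = (0, 0, 0).
The cross product vanishes, so the three points are collinear.

Yes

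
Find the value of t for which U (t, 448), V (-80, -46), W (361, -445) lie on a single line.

-626

The three points are collinear iff det[UV; UW] = 0.
This determinant is linear in t: (399)t + (249774) = 0, so t = -626.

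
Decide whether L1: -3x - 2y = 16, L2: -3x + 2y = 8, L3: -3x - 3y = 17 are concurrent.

The three lines meet at one point iff the augmented coefficient matrix [aᵢ bᵢ cᵢ] has rank < 3, i.e. its determinant vanishes.
Here the determinant is 12.
Nonzero, so no common point exists.

No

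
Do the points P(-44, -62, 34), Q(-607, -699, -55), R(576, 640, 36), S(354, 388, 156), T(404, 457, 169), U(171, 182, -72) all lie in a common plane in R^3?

No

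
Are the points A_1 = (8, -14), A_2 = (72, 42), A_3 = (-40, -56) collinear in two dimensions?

A_1A_2 = (64, 56), A_1A_3 = (-48, -42).
det[A_1A_2; A_1A_3] = (64)(-42) − (56)(-48) = 0.
The determinant is zero, so the points are collinear.

Yes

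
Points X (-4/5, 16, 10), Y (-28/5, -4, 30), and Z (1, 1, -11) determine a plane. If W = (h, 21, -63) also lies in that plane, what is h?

Coplanarity requires XY · (XZ × XW) = 0.
XY = (-24/5, -20, 20), XZ = (9/5, -15, -21); the triple product is linear in h with coefficient 720 and constant term -7632.
Setting it to zero: h = 53/5.

53/5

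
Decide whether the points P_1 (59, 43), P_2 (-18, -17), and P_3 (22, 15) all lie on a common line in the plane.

P_1P_2 = (-77, -60), P_1P_3 = (-37, -28).
det[P_1P_2; P_1P_3] = (-77)(-28) − (-60)(-37) = -64.
The determinant is nonzero, so they are not collinear.

No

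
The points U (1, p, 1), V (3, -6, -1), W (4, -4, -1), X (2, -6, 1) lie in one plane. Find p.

The points are coplanar iff UV · (UW × UX) = 0.
Expanding, this is linear in p: (2)p + (16) = 0.
So p = -8.

-8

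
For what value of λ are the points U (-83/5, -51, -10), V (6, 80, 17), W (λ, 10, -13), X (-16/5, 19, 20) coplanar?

The points are coplanar iff UV · (UW × UX) = 0.
Expanding, this is linear in λ: (-2040)λ + (-15096) = 0.
So λ = -37/5.

-37/5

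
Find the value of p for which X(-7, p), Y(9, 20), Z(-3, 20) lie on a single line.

20

Collinearity: (X − Y) must be parallel to (Z − Y) = (-12, 0).
Cross-multiplying the components: (p − 20)·(-12) = (-16)·(0).
Solving gives p = 20.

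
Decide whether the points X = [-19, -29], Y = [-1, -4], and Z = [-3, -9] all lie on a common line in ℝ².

No

XY = (18, 25), XZ = (16, 20).
If collinear, XZ would be a scalar multiple of XY. But (18)·(20) ≠ (25)·(16) (difference -40), so they are not parallel; the points are not collinear.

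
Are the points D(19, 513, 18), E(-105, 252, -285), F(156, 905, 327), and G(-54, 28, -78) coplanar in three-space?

Yes

With D as base: DE = (-124, -261, -303), DF = (137, 392, 309), DG = (-73, -485, -96).
DF × DG = (112233, -9405, -37829).
DE · (DF × DG) = 0.
The scalar triple product vanishes, so the four points are coplanar.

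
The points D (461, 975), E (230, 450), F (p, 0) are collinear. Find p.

32

Collinearity: (F − D) must be parallel to (E − D) = (-231, -525).
Cross-multiplying the components: (p − 461)·(-525) = (-975)·(-231).
Solving gives p = 32.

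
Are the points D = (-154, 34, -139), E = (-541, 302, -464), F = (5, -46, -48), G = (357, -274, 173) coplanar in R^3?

No

A normal to the plane through D, E, F is n = DE × DF = (-1612, -16458, -11652).
The plane has equation n·P = 1308304. For G: n·G = 1918212.
1918212 ≠ 1308304, so G is off the plane.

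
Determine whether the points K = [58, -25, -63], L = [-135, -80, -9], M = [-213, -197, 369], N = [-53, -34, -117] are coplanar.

Yes

With K as base: KL = (-193, -55, 54), KM = (-271, -172, 432), KN = (-111, -9, -54).
KM × KN = (13176, -62586, -16653).
KL · (KM × KN) = 0.
The scalar triple product vanishes, so the four points are coplanar.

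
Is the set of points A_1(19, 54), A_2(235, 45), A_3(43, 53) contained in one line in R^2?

A_1A_2 = (216, -9), A_1A_3 = (24, -1).
det[A_1A_2; A_1A_3] = (216)(-1) − (-9)(24) = 0.
The determinant is zero, so the points are collinear.

Yes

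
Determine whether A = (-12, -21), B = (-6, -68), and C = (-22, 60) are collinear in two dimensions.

AB = (6, -47), AC = (-10, 81).
If collinear, AC would be a scalar multiple of AB. But (6)·(81) ≠ (-47)·(-10) (difference 16), so they are not parallel; the points are not collinear.

No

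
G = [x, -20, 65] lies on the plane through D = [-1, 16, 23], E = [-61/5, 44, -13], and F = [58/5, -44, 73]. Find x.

Coplanarity requires DE · (DF × DG) = 0.
DE = (-56/5, 28, -36), DF = (63/5, -60, 50); the triple product is linear in x with coefficient -760 and constant term 8816.
Setting it to zero: x = 58/5.

58/5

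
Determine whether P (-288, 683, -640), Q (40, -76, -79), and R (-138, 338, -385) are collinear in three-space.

PQ = (328, -759, 561), PR = (150, -345, 255).
PQ × PR = (0, 510, 690).
The cross product is nonzero, so the points do not lie on one line.

No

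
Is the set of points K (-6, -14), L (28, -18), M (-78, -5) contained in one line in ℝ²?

No

KL = (34, -4), KM = (-72, 9).
Twice the signed area of △KLM is (34)(9) − (-4)(-72) = 18.
The area is nonzero, so the three points are not collinear.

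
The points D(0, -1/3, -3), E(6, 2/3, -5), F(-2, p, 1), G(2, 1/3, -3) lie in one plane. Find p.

Normal to plane DEG: n = (4/3, -4, 2); plane equation n·P = -14/3.
Requiring n·F = -14/3: (-4)p + (-2/3) = -14/3.
So p = 1.

1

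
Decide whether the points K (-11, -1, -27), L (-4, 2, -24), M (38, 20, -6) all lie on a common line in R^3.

Yes

KL = (7, 3, 3), KM = (49, 21, 21).
KL × KM = (0, 0, 0).
The cross product vanishes, so the three points are collinear.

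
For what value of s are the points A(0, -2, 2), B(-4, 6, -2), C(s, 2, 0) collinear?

-2

Collinearity requires AB × AC = 0; each component is linear in s.
The y-component gives (-4)s + (-8) = 0, so s = -2.
The remaining components then also vanish.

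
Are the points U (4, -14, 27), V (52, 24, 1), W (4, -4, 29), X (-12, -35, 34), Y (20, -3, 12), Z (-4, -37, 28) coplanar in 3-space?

The plane through U, V, W has normal n = UV × UW = (336, -96, 480) and equation n·P = 15648.
Checking the remaining points: n·X = 15648, n·Y = 12768, n·Z = 15648.
Since n·Y = 12768 ≠ 15648, Y is off the plane and the points are not all coplanar.

No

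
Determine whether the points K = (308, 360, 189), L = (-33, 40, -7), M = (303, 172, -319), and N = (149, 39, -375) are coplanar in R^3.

No

With K as base: KL = (-341, -320, -196), KM = (-5, -188, -508), KN = (-159, -321, -564).
KM × KN = (-57036, 77952, -28287).
KL · (KM × KN) = 48888.
Since 48888 ≠ 0, the four points are not coplanar.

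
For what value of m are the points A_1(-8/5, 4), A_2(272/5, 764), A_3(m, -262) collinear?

-106/5

Collinearity: (A_3 − A_1) must be parallel to (A_2 − A_1) = (56, 760).
Cross-multiplying the components: (m − (-8/5))·(760) = (-266)·(56).
Solving gives m = -106/5.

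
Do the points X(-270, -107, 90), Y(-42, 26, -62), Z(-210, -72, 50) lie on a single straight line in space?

Yes

XY = (228, 133, -152), XZ = (60, 35, -40).
XY × XZ = (0, 0, 0).
The cross product vanishes, so the three points are collinear.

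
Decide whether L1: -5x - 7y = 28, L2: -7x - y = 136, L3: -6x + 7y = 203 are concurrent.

Intersecting L1 and L2: solving the 2×2 system gives (x, y) = (-21, 11).
Substitute into L3: (-6)(-21) + (7)(11) = 203.
This equals 203, so (-21, 11) lies on all three lines and they are concurrent.

Yes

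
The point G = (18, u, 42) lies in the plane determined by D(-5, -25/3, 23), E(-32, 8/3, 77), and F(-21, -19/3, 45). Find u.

35/3

Coplanarity requires DE · (DF × DG) = 0.
DE = (-27, 11, 54), DF = (-16, 2, 22); the triple product is linear in u with coefficient -270 and constant term 3150.
Setting it to zero: u = 35/3.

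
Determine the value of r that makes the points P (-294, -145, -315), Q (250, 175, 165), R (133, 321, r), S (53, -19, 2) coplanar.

32

Coplanarity ⇔ det[PQ; PR; PS] = 0.
Expanding, this is linear in r: (42496)r + (-1359872) = 0.
So r = 32.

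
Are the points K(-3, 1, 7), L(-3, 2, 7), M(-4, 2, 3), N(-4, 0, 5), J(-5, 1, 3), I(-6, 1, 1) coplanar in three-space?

The plane through K, L, M has normal n = KL × KM = (-4, 0, 1) and equation n·P = 19.
Checking the remaining points: n·N = 21, n·J = 23, n·I = 25.
Since n·N = 21 ≠ 19, N is off the plane and the points are not all coplanar.

No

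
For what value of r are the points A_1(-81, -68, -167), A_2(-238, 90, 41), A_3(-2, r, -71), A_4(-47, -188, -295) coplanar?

Normal to plane A_1A_2A_4: n = (4736, -13024, 13468); plane equation n·P = -1747140.
Requiring n·A_3 = -1747140: (-13024)r + (-965700) = -1747140.
So r = 60.

60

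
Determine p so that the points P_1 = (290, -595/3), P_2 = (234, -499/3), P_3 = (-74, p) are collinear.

Collinearity: (P_3 − P_1) must be parallel to (P_2 − P_1) = (-56, 32).
Cross-multiplying the components: (p − (-595/3))·(-56) = (-364)·(32).
Solving gives p = 29/3.

29/3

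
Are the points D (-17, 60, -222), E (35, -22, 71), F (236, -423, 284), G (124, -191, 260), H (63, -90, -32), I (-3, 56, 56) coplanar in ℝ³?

No

The plane through D, E, F has normal n = DE × DF = (100027, 47817, -4370) and equation n·P = 2138701.
Checking the remaining points: n·G = 2134101, n·H = 2138011, n·I = 2132951.
Since n·G = 2134101 ≠ 2138701, G is off the plane and the points are not all coplanar.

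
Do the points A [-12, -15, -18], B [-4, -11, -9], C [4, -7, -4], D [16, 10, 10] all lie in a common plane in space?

The four points are coplanar iff the 3×3 determinant with rows AB, AC, AD is zero.
Rows: (8, 4, 9), (16, 8, 14), (28, 25, 28).
Expanding along the first row: (8)(-126) − (4)(56) + (9)(176) = 352.
Nonzero ⇒ not coplanar.

No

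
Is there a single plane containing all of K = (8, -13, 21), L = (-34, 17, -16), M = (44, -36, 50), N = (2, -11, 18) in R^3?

A normal to the plane through K, L, M is n = KL × KM = (19, -114, -114).
The plane has equation n·P = -760. For N: n·N = -760.
Equal, so N lies in the plane and all four are coplanar.

Yes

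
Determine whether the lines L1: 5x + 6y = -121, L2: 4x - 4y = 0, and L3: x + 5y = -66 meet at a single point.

Yes

Lines aᵢx + bᵢy = cᵢ with pairwise distinct directions are concurrent exactly when det[aᵢ bᵢ cᵢ] = 0.
Here the determinant is 0.
It vanishes, so the lines are concurrent at (-11, -11).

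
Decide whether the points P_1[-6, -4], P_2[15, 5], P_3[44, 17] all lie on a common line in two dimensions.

P_1P_2 = (21, 9), P_1P_3 = (50, 21).
If collinear, P_1P_3 would be a scalar multiple of P_1P_2. But (21)·(21) ≠ (9)·(50) (difference -9), so they are not parallel; the points are not collinear.

No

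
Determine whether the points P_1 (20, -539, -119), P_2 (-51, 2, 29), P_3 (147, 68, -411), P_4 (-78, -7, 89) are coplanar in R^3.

Yes

The four points are coplanar iff the 3×3 determinant with rows P_1P_2, P_1P_3, P_1P_4 is zero.
Rows: (-71, 541, 148), (127, 607, -292), (-98, 532, 208).
Expanding along the first row: (-71)(281600) − (541)(-2200) + (148)(127050) = 0.
Zero determinant ⇒ coplanar.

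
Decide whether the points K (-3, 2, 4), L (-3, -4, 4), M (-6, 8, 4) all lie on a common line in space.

No

KL = (0, -6, 0), KM = (-3, 6, 0).
KL × KM = (0, 0, -18).
The cross product is nonzero, so the points do not lie on one line.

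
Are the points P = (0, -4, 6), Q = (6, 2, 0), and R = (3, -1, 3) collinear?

Yes

PQ = (6, 6, -6), PR = (3, 3, -3).
Each component of PR is 1/2 times the corresponding component of PQ, so PR = 1/2·PQ and the points are collinear.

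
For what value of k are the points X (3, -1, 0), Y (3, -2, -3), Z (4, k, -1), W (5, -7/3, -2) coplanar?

-5/3

Normal to plane XYW: n = (-2, -6, 2); plane equation n·P = 0.
Requiring n·Z = 0: (-6)k + (-10) = 0.
So k = -5/3.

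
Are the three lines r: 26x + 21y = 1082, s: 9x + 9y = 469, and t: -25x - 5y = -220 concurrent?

No

Intersecting r and s: solving the 2×2 system gives (x, y) = (-37/15, 2456/45).
Substitute into t: (-25)(-37/15) + (-5)(2456/45) = -1901/9.
But t requires -220 ≠ -1901/9, so the three lines have no common point.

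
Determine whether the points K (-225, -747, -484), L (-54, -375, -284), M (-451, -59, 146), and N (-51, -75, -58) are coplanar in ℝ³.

Yes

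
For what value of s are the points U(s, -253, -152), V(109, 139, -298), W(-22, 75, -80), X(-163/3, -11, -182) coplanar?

The points are coplanar iff UV · (UW × UX) = 0.
Expanding, this is linear in s: (-25276)s + (-19765832/3) = 0.
So s = -782/3.

-782/3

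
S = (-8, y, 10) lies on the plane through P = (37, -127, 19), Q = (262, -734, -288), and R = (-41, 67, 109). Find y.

A normal to the plane is n = PQ × PR = (4928, 3696, -3696).
S lies in the plane iff n · PS = 0.
This gives (3696)y + (280896) = 0, so y = -76.

-76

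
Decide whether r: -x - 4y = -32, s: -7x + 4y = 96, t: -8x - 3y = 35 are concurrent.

The three lines meet at one point iff the augmented coefficient matrix [aᵢ bᵢ cᵢ] has rank < 3, i.e. its determinant vanishes.
Here the determinant is -32.
Nonzero, so no common point exists.

No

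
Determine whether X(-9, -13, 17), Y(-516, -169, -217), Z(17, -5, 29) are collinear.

XY = (-507, -156, -234), XZ = (26, 8, 12).
XY × XZ = (0, 0, 0).
The cross product vanishes, so the three points are collinear.

Yes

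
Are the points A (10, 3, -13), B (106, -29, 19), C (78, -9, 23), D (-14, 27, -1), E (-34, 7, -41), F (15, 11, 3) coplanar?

No

The plane through A, B, C has normal n = AB × AC = (-768, -1280, 1024) and equation n·P = -24832.
Checking the remaining points: n·D = -24832, n·E = -24832, n·F = -22528.
Since n·F = -22528 ≠ -24832, F is off the plane and the points are not all coplanar.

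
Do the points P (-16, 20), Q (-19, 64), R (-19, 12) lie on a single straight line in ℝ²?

No

PQ = (-3, 44), PR = (-3, -8).
det[PQ; PR] = (-3)(-8) − (44)(-3) = 156.
The determinant is nonzero, so they are not collinear.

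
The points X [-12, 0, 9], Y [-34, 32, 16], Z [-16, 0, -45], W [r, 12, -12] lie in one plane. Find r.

-22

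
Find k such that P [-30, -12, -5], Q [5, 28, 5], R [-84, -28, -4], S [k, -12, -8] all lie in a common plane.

Normal to plane PQR: n = (200, -575, 1600); plane equation n·X = -7100.
Requiring n·S = -7100: (200)k + (-5900) = -7100.
So k = -6.

-6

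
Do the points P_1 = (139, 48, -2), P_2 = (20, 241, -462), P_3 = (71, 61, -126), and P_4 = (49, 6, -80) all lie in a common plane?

No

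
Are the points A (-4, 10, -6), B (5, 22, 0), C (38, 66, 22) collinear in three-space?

Yes

AB = (9, 12, 6), AC = (42, 56, 28).
AB × AC = (0, 0, 0).
The cross product vanishes, so the three points are collinear.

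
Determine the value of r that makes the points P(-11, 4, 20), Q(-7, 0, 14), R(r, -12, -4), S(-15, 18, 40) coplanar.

The points are coplanar iff PQ · (PR × PS) = 0.
Expanding, this is linear in r: (-4)r + (20) = 0.
So r = 5.

5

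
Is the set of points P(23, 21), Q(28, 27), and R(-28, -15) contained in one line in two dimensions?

No

PQ = (5, 6), PR = (-51, -36).
det[PQ; PR] = (5)(-36) − (6)(-51) = 126.
The determinant is nonzero, so they are not collinear.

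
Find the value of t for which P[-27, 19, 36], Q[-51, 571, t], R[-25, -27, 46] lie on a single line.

-84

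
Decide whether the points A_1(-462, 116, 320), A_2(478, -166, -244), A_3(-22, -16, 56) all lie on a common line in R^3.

Yes

A_1A_2 = (940, -282, -564), A_1A_3 = (440, -132, -264).
Each component of A_1A_3 is 22/47 times the corresponding component of A_1A_2, so A_1A_3 = 22/47·A_1A_2 and the points are collinear.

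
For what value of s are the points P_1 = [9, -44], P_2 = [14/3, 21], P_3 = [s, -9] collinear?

The three points are collinear iff det[P_1P_2; P_1P_3] = 0.
This determinant is linear in s: (-65)s + (1300/3) = 0, so s = 20/3.

20/3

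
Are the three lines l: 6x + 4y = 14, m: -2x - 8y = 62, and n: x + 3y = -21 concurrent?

Intersecting l and m: solving the 2×2 system gives (x, y) = (9, -10).
Substitute into n: (1)(9) + (3)(-10) = -21.
This equals -21, so (9, -10) lies on all three lines and they are concurrent.

Yes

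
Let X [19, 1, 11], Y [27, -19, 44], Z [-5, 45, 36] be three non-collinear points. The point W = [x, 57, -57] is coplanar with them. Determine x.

The plane through X, Y, Z has equation −1952x − 992y − 128z = -39488.
Substituting W: (-1952)x + (-49248) = -39488, so x = -5.

-5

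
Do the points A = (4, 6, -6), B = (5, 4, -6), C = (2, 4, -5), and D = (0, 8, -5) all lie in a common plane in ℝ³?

Yes

A normal to the plane through A, B, C is n = AB × AC = (-2, -1, -6).
The plane has equation n·P = 22. For D: n·D = 22.
Equal, so D lies in the plane and all four are coplanar.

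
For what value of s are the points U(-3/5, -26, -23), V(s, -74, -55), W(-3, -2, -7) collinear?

21/5

Direction UW = (-12/5, 24, 16). From the y-coordinate of V, the parameter along the line is τ = (-74 − (-26))/24 = -2.
Then s = (-3/5) + (-2)·(-12/5) = 21/5.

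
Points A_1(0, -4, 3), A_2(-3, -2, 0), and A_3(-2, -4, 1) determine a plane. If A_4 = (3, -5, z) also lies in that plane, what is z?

Coplanarity requires A_1A_2 · (A_1A_3 × A_1A_4) = 0.
A_1A_2 = (-3, 2, -3), A_1A_3 = (-2, 0, -2); the triple product is linear in z with coefficient 4 and constant term -24.
Setting it to zero: z = 6.

6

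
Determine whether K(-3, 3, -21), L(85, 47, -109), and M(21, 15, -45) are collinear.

Yes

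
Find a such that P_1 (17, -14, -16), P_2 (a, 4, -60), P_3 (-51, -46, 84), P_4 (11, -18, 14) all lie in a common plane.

Normal to plane P_1P_3P_4: n = (-560, 1440, 80); plane equation n·P = -30960.
Requiring n·P_2 = -30960: (-560)a + (960) = -30960.
So a = 57.

57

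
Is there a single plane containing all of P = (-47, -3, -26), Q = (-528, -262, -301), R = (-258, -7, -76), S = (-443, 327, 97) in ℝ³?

No

With P as base: PQ = (-481, -259, -275), PR = (-211, -4, -50), PS = (-396, 330, 123).
PR × PS = (16008, 45753, -71214).
PQ · (PR × PS) = 33975.
Since 33975 ≠ 0, the four points are not coplanar.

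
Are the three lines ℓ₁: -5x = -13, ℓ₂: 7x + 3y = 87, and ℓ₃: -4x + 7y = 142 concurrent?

No

The three lines meet at one point iff the augmented coefficient matrix [aᵢ bᵢ cᵢ] has rank < 3, i.e. its determinant vanishes.
Here the determinant is 122.
Nonzero, so no common point exists.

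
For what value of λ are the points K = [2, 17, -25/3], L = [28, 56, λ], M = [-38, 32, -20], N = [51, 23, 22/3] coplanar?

2

Coplanarity ⇔ det[KL; KM; KN] = 0.
Expanding, this is linear in λ: (-975)λ + (1950) = 0.
So λ = 2.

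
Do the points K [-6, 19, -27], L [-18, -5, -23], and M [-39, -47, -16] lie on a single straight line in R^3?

Yes

KL = (-12, -24, 4), KM = (-33, -66, 11).
KL × KM = (0, 0, 0).
The cross product vanishes, so the three points are collinear.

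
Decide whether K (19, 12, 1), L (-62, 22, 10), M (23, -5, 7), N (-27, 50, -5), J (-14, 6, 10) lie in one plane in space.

No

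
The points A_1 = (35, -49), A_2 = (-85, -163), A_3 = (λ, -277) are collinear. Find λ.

Collinearity: (A_3 − A_1) must be parallel to (A_2 − A_1) = (-120, -114).
Cross-multiplying the components: (λ − 35)·(-114) = (-228)·(-120).
Solving gives λ = -205.

-205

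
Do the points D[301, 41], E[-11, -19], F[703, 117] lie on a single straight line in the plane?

No

DE = (-312, -60), DF = (402, 76).
Twice the signed area of △DEF is (-312)(76) − (-60)(402) = 408.
The area is nonzero, so the three points are not collinear.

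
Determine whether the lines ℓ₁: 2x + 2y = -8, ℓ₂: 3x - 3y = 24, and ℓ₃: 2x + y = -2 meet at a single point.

Intersecting ℓ₁ and ℓ₂: solving the 2×2 system gives (x, y) = (2, -6).
Substitute into ℓ₃: (2)(2) + (1)(-6) = -2.
This equals -2, so (2, -6) lies on all three lines and they are concurrent.

Yes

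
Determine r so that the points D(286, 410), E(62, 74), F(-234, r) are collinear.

Collinearity: (F − D) must be parallel to (E − D) = (-224, -336).
Cross-multiplying the components: (r − 410)·(-224) = (-520)·(-336).
Solving gives r = -370.

-370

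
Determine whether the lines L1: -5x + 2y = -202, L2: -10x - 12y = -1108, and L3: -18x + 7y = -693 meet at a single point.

Intersecting L1 and L2: solving the 2×2 system gives (x, y) = (58, 44).
Substitute into L3: (-18)(58) + (7)(44) = -736.
But L3 requires -693 ≠ -736, so the three lines have no common point.

No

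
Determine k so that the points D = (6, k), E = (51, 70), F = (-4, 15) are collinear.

The three points are collinear iff det[DE; DF] = 0.
This determinant is linear in k: (-55)k + (1375) = 0, so k = 25.

25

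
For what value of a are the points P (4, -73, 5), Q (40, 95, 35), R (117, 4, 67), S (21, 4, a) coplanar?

Normal to plane PQR: n = (8106, 1158, -16212); plane equation n·X = -133170.
Requiring n·S = -133170: (-16212)a + (174858) = -133170.
So a = 19.

19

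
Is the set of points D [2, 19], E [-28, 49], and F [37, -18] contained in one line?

No

DE = (-30, 30), DF = (35, -37).
det[DE; DF] = (-30)(-37) − (30)(35) = 60.
The determinant is nonzero, so they are not collinear.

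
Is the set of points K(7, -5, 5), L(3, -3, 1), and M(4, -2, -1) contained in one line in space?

No

KL = (-4, 2, -4), KM = (-3, 3, -6).
KL × KM = (0, -12, -6).
The cross product is nonzero, so the points do not lie on one line.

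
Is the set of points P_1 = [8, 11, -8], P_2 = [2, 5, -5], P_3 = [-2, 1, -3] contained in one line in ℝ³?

P_1P_2 = (-6, -6, 3), P_1P_3 = (-10, -10, 5).
Each component of P_1P_3 is 5/3 times the corresponding component of P_1P_2, so P_1P_3 = 5/3·P_1P_2 and the points are collinear.

Yes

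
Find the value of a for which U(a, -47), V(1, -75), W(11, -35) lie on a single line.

8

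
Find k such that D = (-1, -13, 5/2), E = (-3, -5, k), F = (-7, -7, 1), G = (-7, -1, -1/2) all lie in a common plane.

1/2

Normal to plane DFG: n = (0, -9, -36); plane equation n·P = 27.
Requiring n·E = 27: (-36)k + (45) = 27.
So k = 1/2.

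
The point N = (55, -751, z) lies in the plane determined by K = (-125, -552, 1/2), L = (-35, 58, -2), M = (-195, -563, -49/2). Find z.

78

Coplanarity requires KL · (KM × KN) = 0.
KL = (90, 610, -5/2), KM = (-70, -11, -25); the triple product is linear in z with coefficient 41710 and constant term -3253380.
Setting it to zero: z = 78.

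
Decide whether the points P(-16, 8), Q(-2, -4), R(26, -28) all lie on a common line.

Yes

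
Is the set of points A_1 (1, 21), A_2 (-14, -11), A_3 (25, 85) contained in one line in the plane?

No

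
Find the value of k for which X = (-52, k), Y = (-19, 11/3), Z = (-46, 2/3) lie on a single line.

0

The three points are collinear iff det[XY; XZ] = 0.
This determinant is linear in k: (-27)k + (0) = 0, so k = 0.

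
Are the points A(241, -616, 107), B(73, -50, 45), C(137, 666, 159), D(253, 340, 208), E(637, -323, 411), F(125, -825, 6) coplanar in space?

The plane through A, B, C has normal n = AB × AC = (108916, 15184, -156512) and equation n·P = 148628.
Checking the remaining points: n·D = 163812, n·E = 148628, n·F = 148628.
Since n·D = 163812 ≠ 148628, D is off the plane and the points are not all coplanar.

No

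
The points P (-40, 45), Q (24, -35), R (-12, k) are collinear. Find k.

The three points are collinear iff det[PQ; PR] = 0.
This determinant is linear in k: (64)k + (-640) = 0, so k = 10.

10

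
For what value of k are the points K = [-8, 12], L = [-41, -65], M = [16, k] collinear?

The three points are collinear iff det[KL; KM] = 0.
This determinant is linear in k: (-33)k + (2244) = 0, so k = 68.

68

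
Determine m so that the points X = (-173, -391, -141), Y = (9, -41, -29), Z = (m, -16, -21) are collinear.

Direction XY = (182, 350, 112). From the y-coordinate of Z, the parameter along the line is τ = (-16 − (-391))/350 = 15/14.
Then m = (-173) + 15/14·(182) = 22.

22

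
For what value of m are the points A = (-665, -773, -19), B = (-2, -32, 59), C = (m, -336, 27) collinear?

Collinearity requires AB × AC = 0; each component is linear in m.
The y-component gives (78)m + (21372) = 0, so m = -274.
The remaining components then also vanish.

-274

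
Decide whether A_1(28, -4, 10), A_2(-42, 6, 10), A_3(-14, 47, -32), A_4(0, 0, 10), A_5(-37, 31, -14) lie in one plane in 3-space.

Yes

The plane through A_1, A_2, A_3 has normal n = A_1A_2 × A_1A_3 = (-420, -2940, -3150) and equation n·P = -31500.
Checking the remaining points: n·A_4 = -31500, n·A_5 = -31500.
All equal -31500, so all 5 points lie in one plane.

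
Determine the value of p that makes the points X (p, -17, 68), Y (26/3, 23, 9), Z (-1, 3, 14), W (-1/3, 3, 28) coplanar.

Coplanarity ⇔ det[XY; XZ; XW] = 0.
Expanding, this is linear in p: (280)p + (7000/3) = 0.
So p = -25/3.

-25/3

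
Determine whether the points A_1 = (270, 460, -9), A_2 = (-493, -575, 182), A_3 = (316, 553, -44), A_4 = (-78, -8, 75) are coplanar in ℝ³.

Yes

With A_1 as base: A_1A_2 = (-763, -1035, 191), A_1A_3 = (46, 93, -35), A_1A_4 = (-348, -468, 84).
A_1A_3 × A_1A_4 = (-8568, 8316, 10836).
A_1A_2 · (A_1A_3 × A_1A_4) = 0.
The scalar triple product vanishes, so the four points are coplanar.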